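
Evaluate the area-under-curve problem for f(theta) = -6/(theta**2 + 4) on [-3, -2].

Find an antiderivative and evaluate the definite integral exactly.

A candidate is checked by its d/dtheta: the result must match f(theta).
F(theta) = -3*atan(theta/2) is an antiderivative of f.
Check: d/dtheta[-3*atan(theta/2)] = -6/(theta**2 + 4) = f(theta).
F(-2) = 3*pi/4; F(-3) = 3*atan(3/2).
Integral = F(-2) - F(-3) = -3*atan(3/2) + 3*pi/4.

Antiderivative: F(theta) = -3*atan(theta/2); value = -3*atan(3/2) + 3*pi/4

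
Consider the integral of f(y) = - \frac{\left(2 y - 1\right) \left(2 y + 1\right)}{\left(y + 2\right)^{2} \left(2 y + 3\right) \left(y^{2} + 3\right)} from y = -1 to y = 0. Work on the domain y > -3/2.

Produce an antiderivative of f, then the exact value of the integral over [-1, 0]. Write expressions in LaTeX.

Antiderivative: F(y) = \frac{- 448 y \log{\left(y + \frac{3}{2} \right)} + 474 y \log{\left(y + 2 \right)} - 13 y \log{\left(y^{2} + 3 \right)} - 13 \sqrt{3} y \operatorname{atan}{\left(\frac{\sqrt{3} y}{3} \right)} - 896 \log{\left(y + \frac{3}{2} \right)} + 948 \log{\left(y + 2 \right)} - 26 \log{\left(y^{2} + 3 \right)} - 26 \sqrt{3} \operatorname{atan}{\left(\frac{\sqrt{3} y}{3} \right)} - 315}{147 y + 294}; value = - \frac{64 \log{\left(\frac{3}{2} \right)}}{21} - \frac{13 \log{\left(3 \right)}}{147} - \frac{13 \sqrt{3} \pi}{882} + \frac{13 \log{\left(4 \right)}}{147} + \frac{26 \log{\left(2 \right)}}{147} + \frac{15}{14}

The denominator factors as \left(y + 2\right)^{2} \left(2 y + 3\right) \left(y^{2} + 3\right); partial fractions split f into directly integrable pieces: - \frac{13 \left(2 y + 3\right)}{147 \left(y^{2} + 3\right)} - \frac{128}{21 \left(2 y + 3\right)} + \frac{158}{49 \left(y + 2\right)} + \frac{15}{7 \left(y + 2\right)^{2}}.
F(y) = \frac{- 448 y \log{\left(y + \frac{3}{2} \right)} + 474 y \log{\left(y + 2 \right)} - 13 y \log{\left(y^{2} + 3 \right)} - 13 \sqrt{3} y \operatorname{atan}{\left(\frac{\sqrt{3} y}{3} \right)} - 896 \log{\left(y + \frac{3}{2} \right)} + 948 \log{\left(y + 2 \right)} - 26 \log{\left(y^{2} + 3 \right)} - 26 \sqrt{3} \operatorname{atan}{\left(\frac{\sqrt{3} y}{3} \right)} - 315}{147 y + 294} is an antiderivative of f.
Check: d/dy[\frac{- 448 y \log{\left(y + \frac{3}{2} \right)} + 474 y \log{\left(y + 2 \right)} - 13 y \log{\left(y^{2} + 3 \right)} - 13 \sqrt{3} y \operatorname{atan}{\left(\frac{\sqrt{3} y}{3} \right)} - 896 \log{\left(y + \frac{3}{2} \right)} + 948 \log{\left(y + 2 \right)} - 26 \log{\left(y^{2} + 3 \right)} - 26 \sqrt{3} \operatorname{atan}{\left(\frac{\sqrt{3} y}{3} \right)} - 315}{147 y + 294}] = \frac{1 - 4 y^{2}}{2 y^{5} + 11 y^{4} + 26 y^{3} + 45 y^{2} + 60 y + 36}, which equals f(y).
F(0) = - \frac{64 \log{\left(\frac{3}{2} \right)}}{21} - \frac{15}{14} - \frac{13 \log{\left(3 \right)}}{147} + \frac{158 \log{\left(2 \right)}}{49}; F(-1) = - \frac{15}{7} - \frac{13 \log{\left(4 \right)}}{147} + \frac{13 \sqrt{3} \pi}{882} + \frac{64 \log{\left(2 \right)}}{21}.
Integral = F(0) - F(-1) = - \frac{64 \log{\left(\frac{3}{2} \right)}}{21} - \frac{13 \log{\left(3 \right)}}{147} - \frac{13 \sqrt{3} \pi}{882} + \frac{13 \log{\left(4 \right)}}{147} + \frac{26 \log{\left(2 \right)}}{147} + \frac{15}{14}.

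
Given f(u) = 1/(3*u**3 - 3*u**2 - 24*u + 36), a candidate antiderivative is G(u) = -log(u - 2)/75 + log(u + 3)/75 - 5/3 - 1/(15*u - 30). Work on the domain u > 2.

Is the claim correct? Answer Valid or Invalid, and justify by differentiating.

Valid - differentiating G returns exactly f.

d/du[G] = 1/(3*u**3 - 3*u**2 - 24*u + 36)
This equals f(u) exactly, so the claim holds.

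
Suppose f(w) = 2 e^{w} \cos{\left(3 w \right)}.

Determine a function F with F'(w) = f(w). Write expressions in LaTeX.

Any candidate F(w) must reproduce f(w) exactly when differentiated.
Check: d/dw[\frac{\left(3 \sin{\left(3 w \right)} + \cos{\left(3 w \right)}\right) e^{w}}{5}] = 2 e^{w} \cos{\left(3 w \right)} = f(w).

An antiderivative is F(w) = \frac{\left(3 \sin{\left(3 w \right)} + \cos{\left(3 w \right)}\right) e^{w}}{5}.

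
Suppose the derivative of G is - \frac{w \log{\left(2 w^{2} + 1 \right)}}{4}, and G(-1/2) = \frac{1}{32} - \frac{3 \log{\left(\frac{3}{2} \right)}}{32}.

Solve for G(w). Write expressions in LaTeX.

Any candidate G(w) must reproduce the stated G'(w) exactly.
A general antiderivative is - \frac{w^{2} \log{\left(2 w^{2} + 1 \right)}}{8} + \frac{w^{2}}{8} - \frac{\log{\left(2 w^{2} + 1 \right)}}{16} + C.
The condition gives C = \frac{1}{32} - \frac{3 \log{\left(\frac{3}{2} \right)}}{32} - (\frac{1}{32} - \frac{3 \log{\left(\frac{3}{2} \right)}}{32}) = 0.
So G(w) = - \frac{w^{2} \log{\left(2 w^{2} + 1 \right)}}{8} + \frac{w^{2}}{8} - \frac{\log{\left(2 w^{2} + 1 \right)}}{16}.
Check: d/dw[- \frac{w^{2} \log{\left(2 w^{2} + 1 \right)}}{8} + \frac{w^{2}}{8} - \frac{\log{\left(2 w^{2} + 1 \right)}}{16}] = - \frac{w \log{\left(2 w^{2} + 1 \right)}}{4} = G'(w).

G(w) = - \frac{w^{2} \log{\left(2 w^{2} + 1 \right)}}{8} + \frac{w^{2}}{8} - \frac{\log{\left(2 w^{2} + 1 \right)}}{16}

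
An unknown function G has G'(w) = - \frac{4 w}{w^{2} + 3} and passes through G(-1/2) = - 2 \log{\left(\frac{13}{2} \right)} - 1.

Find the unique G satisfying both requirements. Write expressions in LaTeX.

G(w) = - 2 \log{\left(w^{2} + 3 \right)} - 2 \log{\left(2 \right)} - 1

G'(w) matches the chain-rule pattern g'(h)*h' with inner function h(w) = 2 w^{2} + 6; substituting u = h(w) collapses the integral.
A general antiderivative is - 2 \log{\left(2 w^{2} + 6 \right)} + C.
The condition gives C = - 2 \log{\left(\frac{13}{2} \right)} - 1 - (- 2 \log{\left(\frac{13}{2} \right)}) = -1.
So G(w) = - 2 \log{\left(w^{2} + 3 \right)} - 2 \log{\left(2 \right)} - 1.
Check: d/dw[- 2 \log{\left(w^{2} + 3 \right)} - 2 \log{\left(2 \right)} - 1] = - \frac{4 w}{w^{2} + 3} = G'(w).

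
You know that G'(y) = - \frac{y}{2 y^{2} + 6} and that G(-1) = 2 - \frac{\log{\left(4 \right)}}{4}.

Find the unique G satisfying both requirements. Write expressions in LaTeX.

G'(y) matches the chain-rule pattern g'(h)*h' with inner function h(y) = y^{2} + 3; substituting u = h(y) collapses the integral.
A general antiderivative is - \frac{\log{\left(y^{2} + 3 \right)}}{4} + C.
The condition gives C = 2 - \frac{\log{\left(4 \right)}}{4} - (- \frac{\log{\left(4 \right)}}{4}) = 2.
So G(y) = - \frac{\log{\left(y^{2} + 3 \right)} - 8}{4}.
Check: d/dy[- \frac{\log{\left(y^{2} + 3 \right)} - 8}{4}] = - \frac{y}{2 y^{2} + 6} = G'(y).

G(y) = - \frac{\log{\left(y^{2} + 3 \right)} - 8}{4}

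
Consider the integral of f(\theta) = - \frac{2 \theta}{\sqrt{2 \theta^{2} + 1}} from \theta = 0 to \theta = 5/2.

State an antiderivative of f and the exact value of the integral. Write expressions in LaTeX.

Antiderivative: F(\theta) = - \sqrt{2 \theta^{2} + 1}; value = 1 - \frac{3 \sqrt{6}}{2}

f matches the chain-rule pattern g'(h)*h' with inner function h(\theta) = 2 \theta^{2} + 1; substituting u = h(\theta) collapses the integral.
F(\theta) = - \sqrt{2 \theta^{2} + 1} is an antiderivative of f.
Check: d/d\theta[- \sqrt{2 \theta^{2} + 1}] = - \frac{2 \theta}{\sqrt{2 \theta^{2} + 1}} = f(\theta).
F(5/2) = - \frac{3 \sqrt{6}}{2}; F(0) = -1.
Integral = F(5/2) - F(0) = 1 - \frac{3 \sqrt{6}}{2}.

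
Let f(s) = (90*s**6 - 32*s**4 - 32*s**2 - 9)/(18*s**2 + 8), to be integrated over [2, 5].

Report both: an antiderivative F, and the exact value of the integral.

Since d/ds undoes antidifferentiation here, F'(s) = f(s) is required of F(s).
F(s) = s**5 - 4*s**3/3 - 3*atan(3*s/2)/4 is an antiderivative of f.
Check: d/ds[s**5 - 4*s**3/3 - 3*atan(3*s/2)/4] = (90*s**6 - 32*s**4 - 32*s**2 - 9)/(18*s**2 + 8) = f(s).
F(5) = 8875/3 - 3*atan(15/2)/4; F(2) = 64/3 - 3*atan(3)/4.
Integral = F(5) - F(2) = -3*atan(15/2)/4 + 3*atan(3)/4 + 2937.

Antiderivative: F(s) = s**5 - 4*s**3/3 - 3*atan(3*s/2)/4; value = -3*atan(15/2)/4 + 3*atan(3)/4 + 2937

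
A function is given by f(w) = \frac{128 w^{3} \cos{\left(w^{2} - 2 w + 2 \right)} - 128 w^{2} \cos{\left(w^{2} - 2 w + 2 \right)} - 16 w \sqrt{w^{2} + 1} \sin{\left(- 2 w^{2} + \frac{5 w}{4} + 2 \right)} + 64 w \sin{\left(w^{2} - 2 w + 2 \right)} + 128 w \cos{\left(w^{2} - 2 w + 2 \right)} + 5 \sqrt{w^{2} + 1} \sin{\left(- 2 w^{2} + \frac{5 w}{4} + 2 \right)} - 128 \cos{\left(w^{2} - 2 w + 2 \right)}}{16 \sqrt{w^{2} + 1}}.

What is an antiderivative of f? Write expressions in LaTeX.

An antiderivative is F(w) = - \frac{- 16 \sqrt{w^{2} + 1} \sin{\left(w^{2} - 2 w + 2 \right)} + \cos{\left(- 2 w^{2} + \frac{5 w}{4} + 2 \right)}}{4}.

An antiderivative F(w) passes only if d/dw[F] lands on f(w) exactly.
Check: d/dw[- \frac{- 16 \sqrt{w^{2} + 1} \sin{\left(w^{2} - 2 w + 2 \right)} + \cos{\left(- 2 w^{2} + \frac{5 w}{4} + 2 \right)}}{4}] = \frac{128 w^{3} \cos{\left(w^{2} - 2 w + 2 \right)} - 128 w^{2} \cos{\left(w^{2} - 2 w + 2 \right)} - 16 w \sqrt{w^{2} + 1} \sin{\left(- 2 w^{2} + \frac{5 w}{4} + 2 \right)} + 64 w \sin{\left(w^{2} - 2 w + 2 \right)} + 128 w \cos{\left(w^{2} - 2 w + 2 \right)} + 5 \sqrt{w^{2} + 1} \sin{\left(- 2 w^{2} + \frac{5 w}{4} + 2 \right)} - 128 \cos{\left(w^{2} - 2 w + 2 \right)}}{16 \sqrt{w^{2} + 1}} = f(w).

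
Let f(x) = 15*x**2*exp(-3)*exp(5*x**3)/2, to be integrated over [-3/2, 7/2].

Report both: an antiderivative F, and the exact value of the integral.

Antiderivative: F(x) = exp(-3)*exp(5*x**3)/2; value = -exp(-159/8)/2 + exp(1691/8)/2

f matches the chain-rule pattern g'(h)*h' with inner function h(x) = 5*x**3 - 3; substituting u = h(x) collapses the integral.
F(x) = exp(-3)*exp(5*x**3)/2 is an antiderivative of f.
Check: d/dx[exp(-3)*exp(5*x**3)/2] = 15*x**2*exp(-3)*exp(5*x**3)/2 = f(x).
F(7/2) = exp(1691/8)/2; F(-3/2) = exp(-159/8)/2.
Integral = F(7/2) - F(-3/2) = -exp(-159/8)/2 + exp(1691/8)/2.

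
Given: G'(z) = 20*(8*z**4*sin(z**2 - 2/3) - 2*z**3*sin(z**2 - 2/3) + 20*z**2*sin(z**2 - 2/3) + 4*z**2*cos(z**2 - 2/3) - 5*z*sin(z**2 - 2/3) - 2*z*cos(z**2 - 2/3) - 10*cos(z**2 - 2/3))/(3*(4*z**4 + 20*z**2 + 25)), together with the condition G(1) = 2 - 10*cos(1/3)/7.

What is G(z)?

A candidate passes only if d/dz[G] lands on the given G'(z) exactly.
A general antiderivative is -5*(4*z - 1)*cos(z**2 - 2/3)/(3*(z**2 + 5/2)) + C.
The condition gives C = 2 - 10*cos(1/3)/7 - (-10*cos(1/3)/7) = 2.
So G(z) = 2*(6*z**2 - 5*(4*z - 1)*cos(z**2 - 2/3) + 15)/(3*(2*z**2 + 5)).
Check: d/dz[2*(6*z**2 - 5*(4*z - 1)*cos(z**2 - 2/3) + 15)/(3*(2*z**2 + 5))] = (160*z**4*sin(z**2 - 2/3) - 40*z**3*sin(z**2 - 2/3) + 400*z**2*sin(z**2 - 2/3) + 80*z**2*cos(z**2 - 2/3) - 100*z*sin(z**2 - 2/3) - 40*z*cos(z**2 - 2/3) - 200*cos(z**2 - 2/3))/(12*z**4 + 60*z**2 + 75), which equals G'(z).

G(z) = 2*(6*z**2 - 5*(4*z - 1)*cos(z**2 - 2/3) + 15)/(3*(2*z**2 + 5))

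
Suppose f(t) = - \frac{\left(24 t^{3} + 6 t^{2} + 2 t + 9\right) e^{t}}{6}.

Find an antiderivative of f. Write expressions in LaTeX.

An antiderivative is F(t) = - \frac{\left(24 t^{3} - 66 t^{2} + 134 t - 125\right) e^{t}}{6}.

Recognize the product-rule pattern: f = u'v + uv' with u = - 4 t^{3} + 11 t^{2} - \frac{67 t}{3} + \frac{125}{6}, v = e^{t}, so integration by parts undoes it.
Check: d/dt[- \frac{\left(24 t^{3} - 66 t^{2} + 134 t - 125\right) e^{t}}{6}] = - 4 t^{3} e^{t} - t^{2} e^{t} - \frac{t e^{t}}{3} - \frac{3 e^{t}}{2}, which equals f(t).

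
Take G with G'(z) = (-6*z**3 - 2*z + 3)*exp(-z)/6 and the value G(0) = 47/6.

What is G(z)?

G(z) = (6*z**3 + 18*z**2 + 38*z + 12*exp(z) + 35)*exp(-z)/6

Recognize the product-rule pattern: G'(z) = u'v + uv' with u = z**3 + 3*z**2 + 19*z/3 + 35/6, v = exp(-z), so integration by parts undoes it.
A general antiderivative is (6*z**3 + 18*z**2 + 38*z + 35)*exp(-z)/6 + C.
The condition gives C = 47/6 - (35/6) = 2.
So G(z) = (6*z**3 + 18*z**2 + 38*z + 12*exp(z) + 35)*exp(-z)/6.
Check: d/dz[(6*z**3 + 18*z**2 + 38*z + 12*exp(z) + 35)*exp(-z)/6] = (-6*z**3 - 2*z + 3)*exp(-z)/6 = G'(z).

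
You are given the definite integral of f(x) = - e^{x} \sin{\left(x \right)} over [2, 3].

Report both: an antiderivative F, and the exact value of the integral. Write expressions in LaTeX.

Antiderivative: F(x) = \frac{\left(- \sin{\left(x \right)} + \cos{\left(x \right)}\right) e^{x}}{2}; value = \frac{e^{3} \cos{\left(3 \right)}}{2} - \frac{e^{3} \sin{\left(3 \right)}}{2} - \frac{e^{2} \cos{\left(2 \right)}}{2} + \frac{e^{2} \sin{\left(2 \right)}}{2}

Since d/dx undoes antidifferentiation here, F'(x) = f(x) is required of F(x).
F(x) = \frac{\left(- \sin{\left(x \right)} + \cos{\left(x \right)}\right) e^{x}}{2} is an antiderivative of f.
Check: d/dx[\frac{\left(- \sin{\left(x \right)} + \cos{\left(x \right)}\right) e^{x}}{2}] = - e^{x} \sin{\left(x \right)} = f(x).
F(3) = \frac{e^{3} \cos{\left(3 \right)}}{2} - \frac{e^{3} \sin{\left(3 \right)}}{2}; F(2) = - \frac{e^{2} \sin{\left(2 \right)}}{2} + \frac{e^{2} \cos{\left(2 \right)}}{2}.
Integral = F(3) - F(2) = \frac{e^{3} \cos{\left(3 \right)}}{2} - \frac{e^{3} \sin{\left(3 \right)}}{2} - \frac{e^{2} \cos{\left(2 \right)}}{2} + \frac{e^{2} \sin{\left(2 \right)}}{2}.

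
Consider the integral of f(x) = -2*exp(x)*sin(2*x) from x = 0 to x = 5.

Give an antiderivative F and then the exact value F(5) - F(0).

Antiderivative: F(x) = -2*exp(x)*sin(2*x)/5 + 4*exp(x)*cos(2*x)/5; value = 4*exp(5)*cos(10)/5 - 4/5 - 2*exp(5)*sin(10)/5

Check any antiderivative F(x) by computing F'(x) and comparing it with f(x).
F(x) = -2*exp(x)*sin(2*x)/5 + 4*exp(x)*cos(2*x)/5 is an antiderivative of f.
Check: d/dx[-2*exp(x)*sin(2*x)/5 + 4*exp(x)*cos(2*x)/5] = -2*exp(x)*sin(2*x) = f(x).
F(5) = 4*exp(5)*cos(10)/5 - 2*exp(5)*sin(10)/5; F(0) = 4/5.
Integral = F(5) - F(0) = 4*exp(5)*cos(10)/5 - 4/5 - 2*exp(5)*sin(10)/5.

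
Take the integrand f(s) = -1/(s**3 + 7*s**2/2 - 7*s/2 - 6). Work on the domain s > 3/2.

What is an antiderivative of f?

The denominator factors as (s + 1)*(s + 4)*(2*s - 3); partial fractions split f into directly integrable pieces: -8/(55*(2*s - 3)) - 2/(33*(s + 4)) + 2/(15*(s + 1)).
Check: d/ds[2*(-6*log(s - 3/2) + 11*log(s + 1) - 5*log(s + 4))/165] = -2/(2*s**3 + 7*s**2 - 7*s - 12), which equals f(s).

An antiderivative is F(s) = 2*(-6*log(s - 3/2) + 11*log(s + 1) - 5*log(s + 4))/165.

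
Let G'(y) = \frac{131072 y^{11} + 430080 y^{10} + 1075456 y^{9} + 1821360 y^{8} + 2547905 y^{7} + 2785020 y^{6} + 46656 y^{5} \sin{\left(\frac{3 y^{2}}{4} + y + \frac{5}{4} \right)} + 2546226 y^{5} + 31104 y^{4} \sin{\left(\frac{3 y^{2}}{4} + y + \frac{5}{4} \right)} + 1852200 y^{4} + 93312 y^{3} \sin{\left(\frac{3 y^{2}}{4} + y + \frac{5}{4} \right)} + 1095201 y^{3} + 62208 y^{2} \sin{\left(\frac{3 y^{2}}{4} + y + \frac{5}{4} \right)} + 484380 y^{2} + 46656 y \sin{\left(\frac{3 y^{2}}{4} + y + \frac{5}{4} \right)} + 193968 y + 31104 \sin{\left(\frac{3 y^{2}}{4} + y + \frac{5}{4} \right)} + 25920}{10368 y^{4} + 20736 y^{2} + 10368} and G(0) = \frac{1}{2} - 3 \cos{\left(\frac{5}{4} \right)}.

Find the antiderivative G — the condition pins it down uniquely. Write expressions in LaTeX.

Any candidate G(y) must reproduce the stated G'(y) exactly.
A general antiderivative is \frac{\left(- \frac{4 y^{2}}{3} - \frac{5 y}{4} - 1\right)^{4}}{2} - 3 \cos{\left(\frac{3 y^{2}}{4} + y + \frac{5}{4} \right)} - \frac{4}{2 y^{2} + 2} + C.
The condition gives C = \frac{1}{2} - 3 \cos{\left(\frac{5}{4} \right)} - (- \frac{3}{2} - 3 \cos{\left(\frac{5}{4} \right)}) = 2.
So G(y) = \frac{\left(- \frac{4 y^{2}}{3} - \frac{5 y}{4} - 1\right)^{4}}{2} - 3 \cos{\left(\frac{3 y^{2}}{4} + y + \frac{5}{4} \right)} + 2 - \frac{4}{2 y^{2} + 2}.
Check: d/dy[\frac{\left(- \frac{4 y^{2}}{3} - \frac{5 y}{4} - 1\right)^{4}}{2} - 3 \cos{\left(\frac{3 y^{2}}{4} + y + \frac{5}{4} \right)} + 2 - \frac{4}{2 y^{2} + 2}] = \frac{131072 y^{11} + 430080 y^{10} + 1075456 y^{9} + 1821360 y^{8} + 2547905 y^{7} + 2785020 y^{6} + 46656 y^{5} \sin{\left(\frac{3 y^{2}}{4} + y + \frac{5}{4} \right)} + 2546226 y^{5} + 31104 y^{4} \sin{\left(\frac{3 y^{2}}{4} + y + \frac{5}{4} \right)} + 1852200 y^{4} + 93312 y^{3} \sin{\left(\frac{3 y^{2}}{4} + y + \frac{5}{4} \right)} + 1095201 y^{3} + 62208 y^{2} \sin{\left(\frac{3 y^{2}}{4} + y + \frac{5}{4} \right)} + 484380 y^{2} + 46656 y \sin{\left(\frac{3 y^{2}}{4} + y + \frac{5}{4} \right)} + 193968 y + 31104 \sin{\left(\frac{3 y^{2}}{4} + y + \frac{5}{4} \right)} + 25920}{10368 y^{4} + 20736 y^{2} + 10368} = G'(y).

G(y) = \frac{\left(- \frac{4 y^{2}}{3} - \frac{5 y}{4} - 1\right)^{4}}{2} - 3 \cos{\left(\frac{3 y^{2}}{4} + y + \frac{5}{4} \right)} + 2 - \frac{4}{2 y^{2} + 2}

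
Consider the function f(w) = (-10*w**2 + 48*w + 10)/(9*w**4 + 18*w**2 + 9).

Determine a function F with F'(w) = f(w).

An antiderivative is F(w) = 5*w/(9*w**2/2 + 9/2) - 4/(3*w**2/2 + 3/2).

Recognize the product-rule pattern: f = u'v + uv' with u = 1/(3*w**2/2 + 3/2), v = 5*w/3 - 4, so integration by parts undoes it.
Check: d/dw[5*w/(9*w**2/2 + 9/2) - 4/(3*w**2/2 + 3/2)] = (-10*w**2 + 48*w + 10)/(9*w**4 + 18*w**2 + 9) = f(w).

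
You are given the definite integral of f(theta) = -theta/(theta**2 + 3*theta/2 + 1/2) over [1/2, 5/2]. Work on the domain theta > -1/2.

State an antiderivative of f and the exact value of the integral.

Antiderivative: F(theta) = log(theta + 1/2) - 2*log(theta + 1); value = -2*log(7/2) + 2*log(3/2) + log(3)

The denominator factors as (theta + 1)*(2*theta + 1); partial fractions split f into directly integrable pieces: 2/(2*theta + 1) - 2/(theta + 1).
F(theta) = log(theta + 1/2) - 2*log(theta + 1) is an antiderivative of f.
Check: d/dtheta[log(theta + 1/2) - 2*log(theta + 1)] = -2*theta/(2*theta**2 + 3*theta + 1), which equals f(theta).
F(5/2) = -2*log(7/2) + log(3); F(1/2) = -2*log(3/2).
Integral = F(5/2) - F(1/2) = -2*log(7/2) + 2*log(3/2) + log(3).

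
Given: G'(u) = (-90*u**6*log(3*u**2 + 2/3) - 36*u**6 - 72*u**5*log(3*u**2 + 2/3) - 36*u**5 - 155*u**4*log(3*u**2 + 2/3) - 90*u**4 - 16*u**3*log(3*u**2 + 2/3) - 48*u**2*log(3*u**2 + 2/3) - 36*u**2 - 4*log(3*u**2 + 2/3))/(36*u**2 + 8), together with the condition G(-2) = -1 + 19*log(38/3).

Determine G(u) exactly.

G'(u) has the shape v'r + vr' for v = -u**5/2 - u**4/2 - 5*u**3/4 - u/2 and r = log(3*u**2 + 2/3) — it is the derivative of the product v*r.
A general antiderivative is -(u**5 + u**4 + 5*u**3/2 + u)*log(3*u**2 + 2/3)/2 + C.
The condition gives C = -1 + 19*log(38/3) - (19*log(38/3)) = -1.
So G(u) = -(u**5 + u**4 + 5*u**3/2 + u)*log(3*u**2 + 2/3)/2 - 1.
Check: d/du[-(u**5 + u**4 + 5*u**3/2 + u)*log(3*u**2 + 2/3)/2 - 1] = (-90*u**6*log(3*u**2 + 2/3) - 36*u**6 - 72*u**5*log(3*u**2 + 2/3) - 36*u**5 - 155*u**4*log(3*u**2 + 2/3) - 90*u**4 - 16*u**3*log(3*u**2 + 2/3) - 48*u**2*log(3*u**2 + 2/3) - 36*u**2 - 4*log(3*u**2 + 2/3))/(36*u**2 + 8) = G'(u).

G(u) = -(u**5 + u**4 + 5*u**3/2 + u)*log(3*u**2 + 2/3)/2 - 1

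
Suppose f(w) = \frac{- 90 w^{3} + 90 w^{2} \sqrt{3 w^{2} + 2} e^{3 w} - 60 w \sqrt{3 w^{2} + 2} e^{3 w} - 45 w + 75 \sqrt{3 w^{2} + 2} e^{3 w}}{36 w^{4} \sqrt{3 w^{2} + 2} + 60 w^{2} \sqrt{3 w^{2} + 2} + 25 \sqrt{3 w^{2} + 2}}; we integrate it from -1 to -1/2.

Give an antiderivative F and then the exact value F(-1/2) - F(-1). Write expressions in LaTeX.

Antiderivative: F(w) = \frac{5 \sqrt{3 w^{2} + 2}}{6 w^{2} + 5} + \frac{5 e^{3 w}}{6 w^{2} + 5}; value = - \frac{5 \sqrt{5}}{11} - \frac{5}{11 e^{3}} + \frac{10}{13 e^{\frac{3}{2}}} + \frac{5 \sqrt{11}}{13}

Recognize the product-rule pattern: f = u'v + uv' with u = \frac{5}{3 \left(2 w^{2} + \frac{5}{3}\right)}, v = \sqrt{3 w^{2} + 2} + e^{3 w}, so integration by parts undoes it.
F(w) = \frac{5 \sqrt{3 w^{2} + 2}}{6 w^{2} + 5} + \frac{5 e^{3 w}}{6 w^{2} + 5} is an antiderivative of f.
Check: d/dw[\frac{5 \sqrt{3 w^{2} + 2}}{6 w^{2} + 5} + \frac{5 e^{3 w}}{6 w^{2} + 5}] = \frac{- 90 w^{3} + 90 w^{2} \sqrt{3 w^{2} + 2} e^{3 w} - 60 w \sqrt{3 w^{2} + 2} e^{3 w} - 45 w + 75 \sqrt{3 w^{2} + 2} e^{3 w}}{36 w^{4} \sqrt{3 w^{2} + 2} + 60 w^{2} \sqrt{3 w^{2} + 2} + 25 \sqrt{3 w^{2} + 2}} = f(w).
F(-1/2) = \frac{10}{13 e^{\frac{3}{2}}} + \frac{5 \sqrt{11}}{13}; F(-1) = \frac{5}{11 e^{3}} + \frac{5 \sqrt{5}}{11}.
Integral = F(-1/2) - F(-1) = - \frac{5 \sqrt{5}}{11} - \frac{5}{11 e^{3}} + \frac{10}{13 e^{\frac{3}{2}}} + \frac{5 \sqrt{11}}{13}.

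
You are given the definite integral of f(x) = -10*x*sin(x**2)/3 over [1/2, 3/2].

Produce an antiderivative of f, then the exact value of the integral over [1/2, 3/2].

Antiderivative: F(x) = 5*cos(x**2)/3; value = -5*cos(1/4)/3 + 5*cos(9/4)/3

Differentiate the proposed F(x) back; it has to land on f(x) exactly.
F(x) = 5*cos(x**2)/3 is an antiderivative of f.
Check: d/dx[5*cos(x**2)/3] = -10*x*sin(x**2)/3 = f(x).
F(3/2) = 5*cos(9/4)/3; F(1/2) = 5*cos(1/4)/3.
Integral = F(3/2) - F(1/2) = -5*cos(1/4)/3 + 5*cos(9/4)/3.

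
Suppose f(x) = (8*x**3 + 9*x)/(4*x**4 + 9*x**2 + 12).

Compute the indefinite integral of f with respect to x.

f matches the chain-rule pattern g'(h)*h' with inner function h(x) = 2*x**4/3 + 3*x**2/2 + 2; substituting u = h(x) collapses the integral.
Check: d/dx[log(2*x**4/3 + 3*x**2/2 + 2)/2] = (8*x**3 + 9*x)/(4*x**4 + 9*x**2 + 12) = f(x).

F(x) = log(2*x**4/3 + 3*x**2/2 + 2)/2 + C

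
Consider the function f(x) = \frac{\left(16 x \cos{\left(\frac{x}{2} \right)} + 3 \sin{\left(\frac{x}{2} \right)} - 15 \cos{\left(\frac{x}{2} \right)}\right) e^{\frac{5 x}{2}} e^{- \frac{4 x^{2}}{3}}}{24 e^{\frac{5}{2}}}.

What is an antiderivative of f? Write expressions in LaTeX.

An antiderivative is F(x) = - \frac{e^{\frac{5 x}{2}} e^{- \frac{4 x^{2}}{3}} \cos{\left(\frac{x}{2} \right)}}{4 e^{\frac{5}{2}}}.

f has the shape u'v + uv' for u = - \frac{\cos{\left(\frac{x}{2} \right)}}{4} and v = e^{- \frac{4 x^{2}}{3} + \frac{5 x}{2} - \frac{5}{2}} — it is the derivative of the product u*v.
Check: d/dx[- \frac{e^{\frac{5 x}{2}} e^{- \frac{4 x^{2}}{3}} \cos{\left(\frac{x}{2} \right)}}{4 e^{\frac{5}{2}}}] = \frac{\left(16 x e^{\frac{5 x}{2}} \cos{\left(\frac{x}{2} \right)} + 3 e^{\frac{5 x}{2}} \sin{\left(\frac{x}{2} \right)} - 15 e^{\frac{5 x}{2}} \cos{\left(\frac{x}{2} \right)}\right) e^{- \frac{4 x^{2}}{3}}}{24 e^{\frac{5}{2}}}, which equals f(x).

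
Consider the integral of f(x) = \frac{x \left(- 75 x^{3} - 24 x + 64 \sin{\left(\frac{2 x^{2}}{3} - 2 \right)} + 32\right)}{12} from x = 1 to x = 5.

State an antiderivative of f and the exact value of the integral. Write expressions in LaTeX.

A first test for any F(x): its x-derivative must equal f(x) identically.
F(x) = - \frac{5 x^{5}}{4} - \frac{2 x^{3}}{3} + \frac{4 x^{2}}{3} - 4 \cos{\left(\frac{2 x^{2}}{3} - 2 \right)} is an antiderivative of f.
Check: d/dx[- \frac{5 x^{5}}{4} - \frac{2 x^{3}}{3} + \frac{4 x^{2}}{3} - 4 \cos{\left(\frac{2 x^{2}}{3} - 2 \right)}] = - \frac{25 x^{4}}{4} - 2 x^{2} + \frac{16 x \sin{\left(\frac{2 x^{2}}{3} - 2 \right)}}{3} + \frac{8 x}{3}, which equals f(x).
F(5) = - \frac{15825}{4} - 4 \cos{\left(\frac{44}{3} \right)}; F(1) = - 4 \cos{\left(\frac{4}{3} \right)} - \frac{7}{12}.
Integral = F(5) - F(1) = - \frac{11867}{3} + 4 \cos{\left(\frac{4}{3} \right)} - 4 \cos{\left(\frac{44}{3} \right)}.

Antiderivative: F(x) = - \frac{5 x^{5}}{4} - \frac{2 x^{3}}{3} + \frac{4 x^{2}}{3} - 4 \cos{\left(\frac{2 x^{2}}{3} - 2 \right)}; value = - \frac{11867}{3} + 4 \cos{\left(\frac{4}{3} \right)} - 4 \cos{\left(\frac{44}{3} \right)}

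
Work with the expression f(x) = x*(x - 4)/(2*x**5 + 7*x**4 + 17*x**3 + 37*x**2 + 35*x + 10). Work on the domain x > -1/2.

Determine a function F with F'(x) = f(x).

An antiderivative is F(x) = 2*log(x + 1/2)/7 - 5*log(x + 1)/6 + 4*log(x + 2)/9 + 13*log(x**2 + 5)/252 + 5*sqrt(5)*atan(sqrt(5)*x/5)/126.

The denominator factors as (x + 1)*(x + 2)*(2*x + 1)*(x**2 + 5); partial fractions split f into directly integrable pieces: (13*x + 25)/(126*(x**2 + 5)) + 4/(7*(2*x + 1)) + 4/(9*(x + 2)) - 5/(6*(x + 1)).
Check: d/dx[2*log(x + 1/2)/7 - 5*log(x + 1)/6 + 4*log(x + 2)/9 + 13*log(x**2 + 5)/252 + 5*sqrt(5)*atan(sqrt(5)*x/5)/126] = (x**2 - 4*x)/(2*x**5 + 7*x**4 + 17*x**3 + 37*x**2 + 35*x + 10), which equals f(x).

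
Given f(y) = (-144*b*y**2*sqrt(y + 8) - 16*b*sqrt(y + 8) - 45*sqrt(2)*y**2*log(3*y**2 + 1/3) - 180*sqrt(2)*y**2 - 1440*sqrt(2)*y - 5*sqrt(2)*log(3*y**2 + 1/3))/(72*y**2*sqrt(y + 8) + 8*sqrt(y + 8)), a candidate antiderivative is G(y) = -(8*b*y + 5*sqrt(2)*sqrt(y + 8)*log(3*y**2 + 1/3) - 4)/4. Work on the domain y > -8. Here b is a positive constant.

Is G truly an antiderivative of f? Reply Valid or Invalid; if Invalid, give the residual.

d/dy[G] = (-144*b*y**2*sqrt(y + 8) - 16*b*sqrt(y + 8) - 45*sqrt(2)*y**2*log(3*y**2 + 1/3) - 180*sqrt(2)*y**2 - 1440*sqrt(2)*y - 5*sqrt(2)*log(3*y**2 + 1/3))/(72*y**2*sqrt(y + 8) + 8*sqrt(y + 8))
This equals f(y) exactly, so the claim holds.

Valid: G'(y) = f(y).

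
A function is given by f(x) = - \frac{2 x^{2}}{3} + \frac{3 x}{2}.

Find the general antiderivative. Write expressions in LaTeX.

Integrate term by term and add the pieces.
Check: d/dx[- \frac{2 x^{3}}{9} + \frac{3 x^{2}}{4}] = - \frac{2 x^{2}}{3} + \frac{3 x}{2} = f(x).

F(x) = - \frac{2 x^{3}}{9} + \frac{3 x^{2}}{4} + C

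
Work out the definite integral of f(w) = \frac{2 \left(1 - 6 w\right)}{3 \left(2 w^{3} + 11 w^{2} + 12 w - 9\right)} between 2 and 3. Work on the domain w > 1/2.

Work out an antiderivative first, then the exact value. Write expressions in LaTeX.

Antiderivative: F(w) = \frac{2 \left(- 4 \left(w + 3\right) \log{\left(w - \frac{1}{2} \right)} + 4 \left(w + 3\right) \log{\left(w + 3 \right)} + 133\right)}{147 \left(w + 3\right)}; value = - \frac{8 \log{\left(5 \right)}}{147} - \frac{19}{315} - \frac{8 \log{\left(\frac{5}{2} \right)}}{147} + \frac{8 \log{\left(\frac{3}{2} \right)}}{147} + \frac{8 \log{\left(6 \right)}}{147}

The denominator factors as 3 \left(w + 3\right)^{2} \left(2 w - 1\right); partial fractions split f into directly integrable pieces: - \frac{16}{147 \left(2 w - 1\right)} + \frac{8}{147 \left(w + 3\right)} - \frac{38}{21 \left(w + 3\right)^{2}}.
F(w) = \frac{2 \left(- 4 \left(w + 3\right) \log{\left(w - \frac{1}{2} \right)} + 4 \left(w + 3\right) \log{\left(w + 3 \right)} + 133\right)}{147 \left(w + 3\right)} is an antiderivative of f.
Check: d/dw[\frac{2 \left(- 4 \left(w + 3\right) \log{\left(w - \frac{1}{2} \right)} + 4 \left(w + 3\right) \log{\left(w + 3 \right)} + 133\right)}{147 \left(w + 3\right)}] = \frac{2 - 12 w}{6 w^{3} + 33 w^{2} + 36 w - 27}, which equals f(w).
F(3) = - \frac{8 \log{\left(\frac{5}{2} \right)}}{147} + \frac{8 \log{\left(6 \right)}}{147} + \frac{19}{63}; F(2) = - \frac{8 \log{\left(\frac{3}{2} \right)}}{147} + \frac{8 \log{\left(5 \right)}}{147} + \frac{38}{105}.
Integral = F(3) - F(2) = - \frac{8 \log{\left(5 \right)}}{147} - \frac{19}{315} - \frac{8 \log{\left(\frac{5}{2} \right)}}{147} + \frac{8 \log{\left(\frac{3}{2} \right)}}{147} + \frac{8 \log{\left(6 \right)}}{147}.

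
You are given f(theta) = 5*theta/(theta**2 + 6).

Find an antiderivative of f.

f matches the chain-rule pattern g'(h)*h' with inner function h(theta) = theta**2 + 6; substituting u = h(theta) collapses the integral.
Check: d/dtheta[5*log(theta**2 + 6)/2] = 5*theta/(theta**2 + 6) = f(theta).

An antiderivative is F(theta) = 5*log(theta**2 + 6)/2.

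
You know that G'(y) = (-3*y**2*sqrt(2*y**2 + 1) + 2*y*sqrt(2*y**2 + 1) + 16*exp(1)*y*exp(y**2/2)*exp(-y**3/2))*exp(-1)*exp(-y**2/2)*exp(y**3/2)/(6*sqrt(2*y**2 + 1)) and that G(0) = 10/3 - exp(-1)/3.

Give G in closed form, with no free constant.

Recover the given G'(y) by differentiating a candidate G(y); any mismatch rules it out.
A general antiderivative is 4*sqrt(2*y**2 + 1)/3 - exp(y**3/2 - y**2/2 - 1)/3 + C.
The condition gives C = 10/3 - exp(-1)/3 - (4/3 - exp(-1)/3) = 2.
So G(y) = (4*exp(1)*sqrt(2*y**2 + 1)*exp(y**2/2)*exp(-y**3/2) + 6*exp(1)*exp(y**2/2)*exp(-y**3/2) - 1)*exp(-1)*exp(-y**2/2)*exp(y**3/2)/3.
Check: d/dy[(4*exp(1)*sqrt(2*y**2 + 1)*exp(y**2/2)*exp(-y**3/2) + 6*exp(1)*exp(y**2/2)*exp(-y**3/2) - 1)*exp(-1)*exp(-y**2/2)*exp(y**3/2)/3] = (-3*y**2*sqrt(2*y**2 + 1)*exp(y**3) + 2*y*sqrt(2*y**2 + 1)*exp(y**3) + 16*exp(1)*y*exp(y**2/2)*exp(y**3/2))*exp(-1)*exp(-y**2/2)*exp(-y**3/2)/(6*sqrt(2*y**2 + 1)), which equals G'(y).

G(y) = (4*exp(1)*sqrt(2*y**2 + 1)*exp(y**2/2)*exp(-y**3/2) + 6*exp(1)*exp(y**2/2)*exp(-y**3/2) - 1)*exp(-1)*exp(-y**2/2)*exp(y**3/2)/3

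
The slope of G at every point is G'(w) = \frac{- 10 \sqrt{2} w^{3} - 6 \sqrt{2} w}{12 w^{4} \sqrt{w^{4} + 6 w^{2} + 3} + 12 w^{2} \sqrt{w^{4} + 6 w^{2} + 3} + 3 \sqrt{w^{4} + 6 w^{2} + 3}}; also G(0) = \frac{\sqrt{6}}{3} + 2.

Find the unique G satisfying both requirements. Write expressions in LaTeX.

G(w) = 2 + \frac{2 \sqrt{\frac{w^{4}}{2} + 3 w^{2} + \frac{3}{2}}}{3 \left(2 w^{2} + 1\right)}

Recognize the product-rule pattern: G'(w) = u'v + uv' with u = \frac{2}{3 \left(2 w^{2} + 1\right)}, v = \sqrt{\frac{w^{4}}{2} + 3 w^{2} + \frac{3}{2}}, so integration by parts undoes it.
A general antiderivative is \frac{2 \sqrt{\frac{w^{4}}{2} + 3 w^{2} + \frac{3}{2}}}{3 \left(2 w^{2} + 1\right)} + C.
The condition gives C = \frac{\sqrt{6}}{3} + 2 - (\frac{\sqrt{6}}{3}) = 2.
So G(w) = 2 + \frac{2 \sqrt{\frac{w^{4}}{2} + 3 w^{2} + \frac{3}{2}}}{3 \left(2 w^{2} + 1\right)}.
Check: d/dw[2 + \frac{2 \sqrt{\frac{w^{4}}{2} + 3 w^{2} + \frac{3}{2}}}{3 \left(2 w^{2} + 1\right)}] = \frac{- 20 w^{3} - 12 w}{12 \sqrt{2} w^{4} \sqrt{w^{4} + 6 w^{2} + 3} + 12 \sqrt{2} w^{2} \sqrt{w^{4} + 6 w^{2} + 3} + 3 \sqrt{2} \sqrt{w^{4} + 6 w^{2} + 3}}, which equals G'(w).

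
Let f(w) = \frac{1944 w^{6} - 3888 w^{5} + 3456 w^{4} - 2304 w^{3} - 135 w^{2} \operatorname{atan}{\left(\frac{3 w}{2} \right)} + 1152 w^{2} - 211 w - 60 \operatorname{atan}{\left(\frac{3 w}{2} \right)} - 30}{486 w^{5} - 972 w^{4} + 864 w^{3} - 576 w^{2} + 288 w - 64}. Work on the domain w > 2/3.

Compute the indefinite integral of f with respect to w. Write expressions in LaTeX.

F(w) = \frac{8 w^{2} \left(3 w - 2\right)^{2} + 5 \operatorname{atan}{\left(\frac{3 w}{2} \right)}}{4 \left(3 w - 2\right)^{2}} + C

Since d/dw undoes antidifferentiation here, F'(w) = f(w) is required of F(w).
Check: d/dw[\frac{8 w^{2} \left(3 w - 2\right)^{2} + 5 \operatorname{atan}{\left(\frac{3 w}{2} \right)}}{4 \left(3 w - 2\right)^{2}}] = \frac{1944 w^{6} - 3888 w^{5} + 3456 w^{4} - 2304 w^{3} - 135 w^{2} \operatorname{atan}{\left(\frac{3 w}{2} \right)} + 1152 w^{2} - 211 w - 60 \operatorname{atan}{\left(\frac{3 w}{2} \right)} - 30}{486 w^{5} - 972 w^{4} + 864 w^{3} - 576 w^{2} + 288 w - 64} = f(w).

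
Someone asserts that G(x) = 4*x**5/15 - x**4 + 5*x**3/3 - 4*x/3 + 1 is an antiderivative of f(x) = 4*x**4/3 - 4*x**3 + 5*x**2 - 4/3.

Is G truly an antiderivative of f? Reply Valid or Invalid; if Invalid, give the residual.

Valid - the claim checks out under differentiation.

d/dx[G] = 4*x**4/3 - 4*x**3 + 5*x**2 - 4/3
This equals f(x) exactly, so the claim holds.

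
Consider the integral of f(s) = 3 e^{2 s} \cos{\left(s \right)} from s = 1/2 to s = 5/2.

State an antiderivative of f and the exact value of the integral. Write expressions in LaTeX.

Recover f(s) by differentiating a candidate F(s); any mismatch rules it out.
F(s) = \frac{3 e^{2 s} \sin{\left(s \right)}}{5} + \frac{6 e^{2 s} \cos{\left(s \right)}}{5} is an antiderivative of f.
Check: d/ds[\frac{3 e^{2 s} \sin{\left(s \right)}}{5} + \frac{6 e^{2 s} \cos{\left(s \right)}}{5}] = 3 e^{2 s} \cos{\left(s \right)} = f(s).
F(5/2) = \frac{6 e^{5} \cos{\left(\frac{5}{2} \right)}}{5} + \frac{3 e^{5} \sin{\left(\frac{5}{2} \right)}}{5}; F(1/2) = \frac{3 e \sin{\left(\frac{1}{2} \right)}}{5} + \frac{6 e \cos{\left(\frac{1}{2} \right)}}{5}.
Integral = F(5/2) - F(1/2) = \frac{6 e^{5} \cos{\left(\frac{5}{2} \right)}}{5} - \frac{6 e \cos{\left(\frac{1}{2} \right)}}{5} - \frac{3 e \sin{\left(\frac{1}{2} \right)}}{5} + \frac{3 e^{5} \sin{\left(\frac{5}{2} \right)}}{5}.

Antiderivative: F(s) = \frac{3 e^{2 s} \sin{\left(s \right)}}{5} + \frac{6 e^{2 s} \cos{\left(s \right)}}{5}; value = \frac{6 e^{5} \cos{\left(\frac{5}{2} \right)}}{5} - \frac{6 e \cos{\left(\frac{1}{2} \right)}}{5} - \frac{3 e \sin{\left(\frac{1}{2} \right)}}{5} + \frac{3 e^{5} \sin{\left(\frac{5}{2} \right)}}{5}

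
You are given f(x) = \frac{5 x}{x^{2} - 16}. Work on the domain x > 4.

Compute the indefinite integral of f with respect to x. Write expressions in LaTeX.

F(x) = \frac{5 \log{\left(x^{2} - 16 \right)}}{2} + C

Factor the denominator (\left(x - 4\right) \left(x + 4\right)) and decompose: f = \frac{5}{2 \left(x + 4\right)} + \frac{5}{2 \left(x - 4\right)}; each piece integrates to a log, atan, or power term.
Check: d/dx[\frac{5 \log{\left(x^{2} - 16 \right)}}{2}] = \frac{5 x}{x^{2} - 16} = f(x).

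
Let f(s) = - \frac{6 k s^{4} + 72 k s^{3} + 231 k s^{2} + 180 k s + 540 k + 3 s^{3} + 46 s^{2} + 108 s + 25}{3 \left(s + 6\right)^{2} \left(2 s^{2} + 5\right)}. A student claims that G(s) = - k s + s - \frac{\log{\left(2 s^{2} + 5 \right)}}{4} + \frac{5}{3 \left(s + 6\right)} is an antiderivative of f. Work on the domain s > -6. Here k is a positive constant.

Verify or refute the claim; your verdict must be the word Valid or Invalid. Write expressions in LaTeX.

Invalid: d/ds[G] - f = 1, which is not 0.

d/ds[G] = \frac{- 6 k s^{4} - 72 k s^{3} - 231 k s^{2} - 180 k s - 540 k + 6 s^{4} + 69 s^{3} + 185 s^{2} + 72 s + 515}{6 s^{4} + 72 s^{3} + 231 s^{2} + 180 s + 540}
d/ds[G] - f(s) = 1 != 0.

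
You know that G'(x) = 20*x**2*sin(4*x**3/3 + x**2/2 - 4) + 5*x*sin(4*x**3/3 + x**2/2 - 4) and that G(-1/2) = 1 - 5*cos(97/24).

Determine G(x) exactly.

G(x) = 1 - 5*cos(4*x**3/3 + x**2/2 - 4)

The substitution u = 4*x**3/3 + x**2/2 - 4 works: G'(x) is exactly (dG/du)*(du/dx) for that inner function.
A general antiderivative is -5*cos(4*x**3/3 + x**2/2 - 4) + C.
The condition gives C = 1 - 5*cos(97/24) - (-5*cos(97/24)) = 1.
So G(x) = 1 - 5*cos(4*x**3/3 + x**2/2 - 4).
Check: d/dx[1 - 5*cos(4*x**3/3 + x**2/2 - 4)] = 20*x**2*sin(4*x**3/3 + x**2/2 - 4) + 5*x*sin(4*x**3/3 + x**2/2 - 4) = G'(x).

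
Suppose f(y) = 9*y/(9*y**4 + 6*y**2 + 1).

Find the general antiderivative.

F(y) = -3/(2*(3*y**2 + 1)) + C

f matches the chain-rule pattern g'(h)*h' with inner function h(y) = 3*y**2 + 1; substituting u = h(y) collapses the integral.
Check: d/dy[-3/(2*(3*y**2 + 1))] = 9*y/(9*y**4 + 6*y**2 + 1) = f(y).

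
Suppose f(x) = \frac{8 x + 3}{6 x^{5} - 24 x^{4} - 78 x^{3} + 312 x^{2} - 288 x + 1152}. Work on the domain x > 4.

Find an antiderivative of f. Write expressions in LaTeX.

The denominator factors as 6 \left(x - 4\right)^{2} \left(x + 4\right) \left(x^{2} + 3\right); partial fractions split f into directly integrable pieces: \frac{35 x - 12}{2166 \left(x^{2} + 3\right)} - \frac{29}{7296 \left(x + 4\right)} - \frac{563}{46208 \left(x - 4\right)} + \frac{35}{912 \left(x - 4\right)^{2}}.
Check: d/dx[\frac{- 1689 x \log{\left(x - 4 \right)} - 551 x \log{\left(x + 4 \right)} + 1120 x \log{\left(x^{2} + 3 \right)} - 256 \sqrt{3} x \operatorname{atan}{\left(\frac{\sqrt{3} x}{3} \right)} + 6756 \log{\left(x - 4 \right)} + 2204 \log{\left(x + 4 \right)} - 4480 \log{\left(x^{2} + 3 \right)} + 1024 \sqrt{3} \operatorname{atan}{\left(\frac{\sqrt{3} x}{3} \right)} - 5320}{138624 x - 554496}] = \frac{8 x + 3}{6 x^{5} - 24 x^{4} - 78 x^{3} + 312 x^{2} - 288 x + 1152} = f(x).

An antiderivative is F(x) = \frac{- 1689 x \log{\left(x - 4 \right)} - 551 x \log{\left(x + 4 \right)} + 1120 x \log{\left(x^{2} + 3 \right)} - 256 \sqrt{3} x \operatorname{atan}{\left(\frac{\sqrt{3} x}{3} \right)} + 6756 \log{\left(x - 4 \right)} + 2204 \log{\left(x + 4 \right)} - 4480 \log{\left(x^{2} + 3 \right)} + 1024 \sqrt{3} \operatorname{atan}{\left(\frac{\sqrt{3} x}{3} \right)} - 5320}{138624 x - 554496}.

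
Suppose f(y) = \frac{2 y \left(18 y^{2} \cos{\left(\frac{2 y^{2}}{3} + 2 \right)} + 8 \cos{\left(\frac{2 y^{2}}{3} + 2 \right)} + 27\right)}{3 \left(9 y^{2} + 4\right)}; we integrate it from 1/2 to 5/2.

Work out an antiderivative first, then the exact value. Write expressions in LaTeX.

A first test for any F(y): its y-derivative must equal f(y) identically.
F(y) = \log{\left(3 y^{2} + \frac{4}{3} \right)} + \sin{\left(\frac{2 y^{2}}{3} + 2 \right)} is an antiderivative of f.
Check: d/dy[\log{\left(3 y^{2} + \frac{4}{3} \right)} + \sin{\left(\frac{2 y^{2}}{3} + 2 \right)}] = \frac{36 y^{3} \cos{\left(\frac{2 y^{2}}{3} + 2 \right)} + 16 y \cos{\left(\frac{2 y^{2}}{3} + 2 \right)} + 54 y}{27 y^{2} + 12}, which equals f(y).
F(5/2) = \sin{\left(\frac{37}{6} \right)} + \log{\left(\frac{241}{12} \right)}; F(1/2) = \log{\left(\frac{25}{12} \right)} + \sin{\left(\frac{13}{6} \right)}.
Integral = F(5/2) - F(1/2) = - \sin{\left(\frac{13}{6} \right)} - \log{\left(\frac{25}{12} \right)} + \sin{\left(\frac{37}{6} \right)} + \log{\left(\frac{241}{12} \right)}.

Antiderivative: F(y) = \log{\left(3 y^{2} + \frac{4}{3} \right)} + \sin{\left(\frac{2 y^{2}}{3} + 2 \right)}; value = - \sin{\left(\frac{13}{6} \right)} - \log{\left(\frac{25}{12} \right)} + \sin{\left(\frac{37}{6} \right)} + \log{\left(\frac{241}{12} \right)}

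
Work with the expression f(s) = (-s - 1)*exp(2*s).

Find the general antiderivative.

F(s) = (-2*s - 1)*exp(2*s)/4 + C

Recognize the product-rule pattern: f = u'v + uv' with u = -s/2 - 1/4, v = exp(2*s), so integration by parts undoes it.
Check: d/ds[(-2*s - 1)*exp(2*s)/4] = -s*exp(2*s) - exp(2*s), which equals f(s).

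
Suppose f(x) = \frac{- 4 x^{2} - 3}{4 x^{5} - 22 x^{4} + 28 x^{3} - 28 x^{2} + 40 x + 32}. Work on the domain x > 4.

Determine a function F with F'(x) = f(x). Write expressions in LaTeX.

Factor the denominator (2 \left(x - 4\right) \left(x - 2\right) \left(2 x + 1\right) \left(x^{2} + 2\right)) and decompose: f = - \frac{5 \left(x - 5\right)}{324 \left(x^{2} + 2\right)} - \frac{32}{405 \left(2 x + 1\right)} + \frac{19}{120 \left(x - 2\right)} - \frac{67}{648 \left(x - 4\right)}; each piece integrates to a log, atan, or power term.
Check: d/dx[- \frac{67 \log{\left(x - 4 \right)}}{648} + \frac{19 \log{\left(x - 2 \right)}}{120} - \frac{16 \log{\left(x + \frac{1}{2} \right)}}{405} - \frac{5 \log{\left(x^{2} + 2 \right)}}{648} + \frac{25 \sqrt{2} \operatorname{atan}{\left(\frac{\sqrt{2} x}{2} \right)}}{648}] = \frac{- 4 x^{2} - 3}{4 x^{5} - 22 x^{4} + 28 x^{3} - 28 x^{2} + 40 x + 32} = f(x).

An antiderivative is F(x) = - \frac{67 \log{\left(x - 4 \right)}}{648} + \frac{19 \log{\left(x - 2 \right)}}{120} - \frac{16 \log{\left(x + \frac{1}{2} \right)}}{405} - \frac{5 \log{\left(x^{2} + 2 \right)}}{648} + \frac{25 \sqrt{2} \operatorname{atan}{\left(\frac{\sqrt{2} x}{2} \right)}}{648}.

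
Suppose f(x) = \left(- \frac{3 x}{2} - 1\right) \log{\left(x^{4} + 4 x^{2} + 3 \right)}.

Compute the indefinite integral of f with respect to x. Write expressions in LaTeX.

Since d/dx undoes antidifferentiation here, F'(x) = f(x) is required of F(x).
Check: d/dx[\frac{3 x^{2}}{2} + 4 x + \left(- \frac{3 x^{2}}{4} - x\right) \log{\left(x^{4} + 4 x^{2} + 3 \right)} - \frac{3 \log{\left(x^{2} + 1 \right)}}{4} - \frac{9 \log{\left(x^{2} + 3 \right)}}{4} - 2 \operatorname{atan}{\left(x \right)} - 2 \sqrt{3} \operatorname{atan}{\left(\frac{\sqrt{3} x}{3} \right)}] = - \frac{3 x \log{\left(x^{4} + 4 x^{2} + 3 \right)}}{2} - \log{\left(x^{4} + 4 x^{2} + 3 \right)}, which equals f(x).

F(x) = \frac{3 x^{2}}{2} + 4 x + \left(- \frac{3 x^{2}}{4} - x\right) \log{\left(x^{4} + 4 x^{2} + 3 \right)} - \frac{3 \log{\left(x^{2} + 1 \right)}}{4} - \frac{9 \log{\left(x^{2} + 3 \right)}}{4} - 2 \operatorname{atan}{\left(x \right)} - 2 \sqrt{3} \operatorname{atan}{\left(\frac{\sqrt{3} x}{3} \right)} + C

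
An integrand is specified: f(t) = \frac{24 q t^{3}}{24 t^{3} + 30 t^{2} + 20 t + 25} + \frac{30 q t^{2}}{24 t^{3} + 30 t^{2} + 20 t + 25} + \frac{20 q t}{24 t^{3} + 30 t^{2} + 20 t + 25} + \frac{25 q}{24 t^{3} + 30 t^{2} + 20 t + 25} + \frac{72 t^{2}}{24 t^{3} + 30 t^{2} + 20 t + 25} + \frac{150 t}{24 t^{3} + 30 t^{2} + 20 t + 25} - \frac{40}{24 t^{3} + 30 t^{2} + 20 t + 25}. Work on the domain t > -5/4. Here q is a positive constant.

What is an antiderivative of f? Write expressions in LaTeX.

The integrand splits into summands that can be handled one at a time.
Check: d/dt[q t - 2 \log{\left(2 t + \frac{5}{2} \right)} + \frac{5 \log{\left(3 t^{2} + \frac{5}{2} \right)}}{2}] = \frac{24 q t^{3} + 30 q t^{2} + 20 q t + 25 q + 72 t^{2} + 150 t - 40}{24 t^{3} + 30 t^{2} + 20 t + 25}, which equals f(t).

An antiderivative is F(t) = q t - 2 \log{\left(2 t + \frac{5}{2} \right)} + \frac{5 \log{\left(3 t^{2} + \frac{5}{2} \right)}}{2}.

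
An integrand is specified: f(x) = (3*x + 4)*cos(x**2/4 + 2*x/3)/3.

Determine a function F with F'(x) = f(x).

An antiderivative is F(x) = 2*sin(x**2/4 + 2*x/3).

f matches the chain-rule pattern g'(h)*h' with inner function h(x) = x**2/4 + 2*x/3; substituting u = h(x) collapses the integral.
Check: d/dx[2*sin(x**2/4 + 2*x/3)] = x*cos(x**2/4 + 2*x/3) + 4*cos(x**2/4 + 2*x/3)/3, which equals f(x).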